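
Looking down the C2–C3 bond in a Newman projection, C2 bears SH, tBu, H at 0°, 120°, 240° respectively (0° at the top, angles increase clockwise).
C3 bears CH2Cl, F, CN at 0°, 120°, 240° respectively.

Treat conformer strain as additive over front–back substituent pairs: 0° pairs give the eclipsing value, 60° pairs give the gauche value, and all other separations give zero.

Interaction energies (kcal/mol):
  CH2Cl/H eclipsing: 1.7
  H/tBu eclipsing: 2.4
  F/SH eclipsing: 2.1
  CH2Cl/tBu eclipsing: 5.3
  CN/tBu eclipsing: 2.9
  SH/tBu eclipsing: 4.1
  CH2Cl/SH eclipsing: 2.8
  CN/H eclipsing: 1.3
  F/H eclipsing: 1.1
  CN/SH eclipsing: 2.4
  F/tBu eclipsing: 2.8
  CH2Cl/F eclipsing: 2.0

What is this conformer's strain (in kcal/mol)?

6.9 kcal/mol

This conformer (eclipsed): SH(0°)/CH2Cl(0°) eclipsed 2.8; tBu(120°)/F(120°) eclipsed 2.8; H(240°)/CN(240°) eclipsed 1.3 → 6.9 kcal/mol.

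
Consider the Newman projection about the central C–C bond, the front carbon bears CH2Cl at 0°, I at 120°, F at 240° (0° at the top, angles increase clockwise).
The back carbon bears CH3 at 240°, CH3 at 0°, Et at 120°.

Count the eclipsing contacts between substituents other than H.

Non-H eclipsing pairs: CH2Cl(0°)/CH3(0°); I(120°)/Et(120°); F(240°)/CH3(240°) — 3 interactions.

3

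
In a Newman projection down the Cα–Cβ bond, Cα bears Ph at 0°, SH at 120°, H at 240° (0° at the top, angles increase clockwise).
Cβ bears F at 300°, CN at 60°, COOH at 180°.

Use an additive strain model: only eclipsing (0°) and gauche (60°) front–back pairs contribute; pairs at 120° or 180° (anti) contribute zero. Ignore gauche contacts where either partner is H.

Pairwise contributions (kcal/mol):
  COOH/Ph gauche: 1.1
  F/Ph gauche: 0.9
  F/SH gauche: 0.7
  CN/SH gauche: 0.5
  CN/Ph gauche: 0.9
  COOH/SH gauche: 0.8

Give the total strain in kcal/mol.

This conformer (staggered): Ph(0°)/F(300°) gauche 0.9; Ph(0°)/CN(60°) gauche 0.9; SH(120°)/CN(60°) gauche 0.5; SH(120°)/COOH(180°) gauche 0.8 → 3.1 kcal/mol.

3.1 kcal/mol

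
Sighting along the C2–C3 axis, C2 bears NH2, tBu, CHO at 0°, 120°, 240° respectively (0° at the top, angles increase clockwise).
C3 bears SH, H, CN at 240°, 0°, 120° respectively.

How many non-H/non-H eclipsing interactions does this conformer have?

Non-H eclipsing pairs: tBu(120°)/CN(120°); CHO(240°)/SH(240°) — 2 interactions.

2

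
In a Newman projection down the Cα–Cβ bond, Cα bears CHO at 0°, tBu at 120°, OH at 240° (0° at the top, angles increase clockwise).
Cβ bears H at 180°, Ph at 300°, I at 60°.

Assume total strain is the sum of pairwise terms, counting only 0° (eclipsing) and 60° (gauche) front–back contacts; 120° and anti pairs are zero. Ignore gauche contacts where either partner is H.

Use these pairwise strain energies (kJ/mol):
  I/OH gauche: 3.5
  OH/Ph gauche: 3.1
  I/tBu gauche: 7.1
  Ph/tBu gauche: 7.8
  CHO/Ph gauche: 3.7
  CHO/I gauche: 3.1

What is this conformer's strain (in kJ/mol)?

17.0 kJ/mol

This conformer (staggered): CHO–Ph gauche, CHO–I gauche, tBu–I gauche, OH–Ph gauche; 3.7 + 3.1 + 7.1 + 3.1 = 17.0 kJ/mol.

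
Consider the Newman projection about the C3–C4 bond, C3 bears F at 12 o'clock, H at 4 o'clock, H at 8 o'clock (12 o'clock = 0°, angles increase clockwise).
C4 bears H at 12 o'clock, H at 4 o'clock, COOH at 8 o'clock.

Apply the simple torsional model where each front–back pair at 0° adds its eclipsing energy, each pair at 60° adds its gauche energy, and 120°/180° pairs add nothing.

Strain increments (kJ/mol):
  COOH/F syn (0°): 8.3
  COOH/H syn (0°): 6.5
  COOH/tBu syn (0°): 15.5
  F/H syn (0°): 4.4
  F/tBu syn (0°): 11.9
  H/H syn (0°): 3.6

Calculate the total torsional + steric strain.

This conformer is eclipsed. F at 0° is eclipsed with H at 0° (4.4); H at 120° is eclipsed with H at 120° (3.6); H at 240° is eclipsed with COOH at 240° (6.5). Total 14.5 kJ/mol.

14.5 kJ/mol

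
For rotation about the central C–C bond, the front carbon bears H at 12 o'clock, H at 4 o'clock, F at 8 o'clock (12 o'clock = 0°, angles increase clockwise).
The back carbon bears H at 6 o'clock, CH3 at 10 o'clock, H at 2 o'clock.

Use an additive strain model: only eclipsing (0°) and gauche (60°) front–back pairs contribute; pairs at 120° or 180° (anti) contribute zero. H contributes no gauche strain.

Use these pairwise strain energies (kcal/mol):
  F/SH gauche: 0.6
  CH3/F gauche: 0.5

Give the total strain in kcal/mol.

0.5 kcal/mol

This conformer (staggered): F–CH3 gauche; 0.5 = 0.5 kcal/mol.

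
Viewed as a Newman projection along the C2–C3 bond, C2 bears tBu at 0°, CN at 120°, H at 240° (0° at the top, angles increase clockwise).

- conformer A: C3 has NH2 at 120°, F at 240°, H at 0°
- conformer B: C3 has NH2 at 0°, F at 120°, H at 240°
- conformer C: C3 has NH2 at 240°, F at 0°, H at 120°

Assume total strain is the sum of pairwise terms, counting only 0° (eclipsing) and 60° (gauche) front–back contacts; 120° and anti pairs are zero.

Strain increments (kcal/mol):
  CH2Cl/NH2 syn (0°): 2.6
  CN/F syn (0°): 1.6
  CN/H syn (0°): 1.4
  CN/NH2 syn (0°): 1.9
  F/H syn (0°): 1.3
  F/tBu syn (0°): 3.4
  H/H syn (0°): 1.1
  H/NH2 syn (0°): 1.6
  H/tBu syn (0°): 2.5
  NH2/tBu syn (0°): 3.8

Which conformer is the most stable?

A (eclipsed): tBu–H eclipsed, CN–NH2 eclipsed, H–F eclipsed; 2.5 + 1.9 + 1.3 = 5.7 kcal/mol.
B (eclipsed): tBu–NH2 eclipsed, CN–F eclipsed, H–H eclipsed; 3.8 + 1.6 + 1.1 = 6.5 kcal/mol.
C (eclipsed): tBu–F eclipsed, CN–H eclipsed, H–NH2 eclipsed; 3.4 + 1.4 + 1.6 = 6.4 kcal/mol.
A has the lowest total (5.7 kcal/mol).

A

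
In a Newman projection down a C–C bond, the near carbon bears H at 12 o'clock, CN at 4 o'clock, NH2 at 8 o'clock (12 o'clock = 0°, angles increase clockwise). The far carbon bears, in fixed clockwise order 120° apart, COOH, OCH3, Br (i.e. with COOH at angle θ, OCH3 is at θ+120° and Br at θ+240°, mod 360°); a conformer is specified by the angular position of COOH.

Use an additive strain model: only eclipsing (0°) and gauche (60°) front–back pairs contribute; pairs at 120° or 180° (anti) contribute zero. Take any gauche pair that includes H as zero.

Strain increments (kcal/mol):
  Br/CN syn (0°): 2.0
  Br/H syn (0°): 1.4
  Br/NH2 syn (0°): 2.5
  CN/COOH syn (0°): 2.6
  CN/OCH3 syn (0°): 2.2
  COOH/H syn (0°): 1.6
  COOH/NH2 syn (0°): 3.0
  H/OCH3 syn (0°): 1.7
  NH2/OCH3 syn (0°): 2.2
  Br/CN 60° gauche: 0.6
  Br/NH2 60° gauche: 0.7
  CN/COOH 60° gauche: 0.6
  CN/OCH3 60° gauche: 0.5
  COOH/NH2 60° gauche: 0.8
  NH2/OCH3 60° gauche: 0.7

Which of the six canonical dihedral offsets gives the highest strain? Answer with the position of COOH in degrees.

240°

COOH at 0° (eclipsed): H(0°)/COOH(0°) eclipsed 1.6; CN(120°)/OCH3(120°) eclipsed 2.2; NH2(240°)/Br(240°) eclipsed 2.5 → 6.3 kcal/mol.
COOH at 60° (staggered): CN(120°)/COOH(60°) gauche 0.6; CN(120°)/OCH3(180°) gauche 0.5; NH2(240°)/OCH3(180°) gauche 0.7; NH2(240°)/Br(300°) gauche 0.7 → 2.5 kcal/mol.
COOH at 120° (eclipsed): H(0°)/Br(0°) eclipsed 1.4; CN(120°)/COOH(120°) eclipsed 2.6; NH2(240°)/OCH3(240°) eclipsed 2.2 → 6.2 kcal/mol.
COOH at 180° (staggered): CN(120°)/COOH(180°) gauche 0.6; CN(120°)/Br(60°) gauche 0.6; NH2(240°)/COOH(180°) gauche 0.8; NH2(240°)/OCH3(300°) gauche 0.7 → 2.7 kcal/mol.
COOH at 240° (eclipsed): H(0°)/OCH3(0°) eclipsed 1.7; CN(120°)/Br(120°) eclipsed 2.0; NH2(240°)/COOH(240°) eclipsed 3.0 → 6.7 kcal/mol.
COOH at 300° (staggered): CN(120°)/OCH3(60°) gauche 0.5; CN(120°)/Br(180°) gauche 0.6; NH2(240°)/COOH(300°) gauche 0.8; NH2(240°)/Br(180°) gauche 0.7 → 2.6 kcal/mol.
The maximum (6.7 kcal/mol) occurs with COOH at 240°.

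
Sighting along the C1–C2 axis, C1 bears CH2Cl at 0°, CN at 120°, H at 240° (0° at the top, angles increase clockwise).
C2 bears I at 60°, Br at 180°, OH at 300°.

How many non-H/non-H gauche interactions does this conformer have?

Non-H gauche pairs: CH2Cl(0°)/I(60°); CH2Cl(0°)/OH(300°); CN(120°)/I(60°); CN(120°)/Br(180°) — 4 interactions.

4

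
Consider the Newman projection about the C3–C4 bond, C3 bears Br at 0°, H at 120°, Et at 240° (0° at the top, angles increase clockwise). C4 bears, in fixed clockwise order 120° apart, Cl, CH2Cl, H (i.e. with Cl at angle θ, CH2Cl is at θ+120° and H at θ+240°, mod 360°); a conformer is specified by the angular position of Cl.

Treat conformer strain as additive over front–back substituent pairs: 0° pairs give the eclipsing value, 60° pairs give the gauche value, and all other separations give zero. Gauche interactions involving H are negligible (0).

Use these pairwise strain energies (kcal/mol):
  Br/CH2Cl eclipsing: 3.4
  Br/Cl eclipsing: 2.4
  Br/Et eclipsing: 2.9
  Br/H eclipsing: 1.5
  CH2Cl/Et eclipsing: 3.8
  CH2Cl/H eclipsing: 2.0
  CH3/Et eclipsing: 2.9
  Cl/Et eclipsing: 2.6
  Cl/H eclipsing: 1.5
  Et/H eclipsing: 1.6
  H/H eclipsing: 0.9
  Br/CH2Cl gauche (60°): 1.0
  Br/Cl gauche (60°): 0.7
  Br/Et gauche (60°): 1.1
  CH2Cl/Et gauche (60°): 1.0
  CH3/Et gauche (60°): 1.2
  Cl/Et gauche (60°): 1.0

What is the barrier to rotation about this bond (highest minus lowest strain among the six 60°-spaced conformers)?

5.2 kcal/mol

Cl at 0° (eclipsed): Br–Cl eclipsed, H–CH2Cl eclipsed, Et–H eclipsed; 2.4 + 2.0 + 1.6 = 6.0 kcal/mol.
Cl at 60° (staggered): Br–Cl gauche, Et–CH2Cl gauche; 0.7 + 1.0 = 1.7 kcal/mol.
Cl at 120° (eclipsed): Br–H eclipsed, H–Cl eclipsed, Et–CH2Cl eclipsed; 1.5 + 1.5 + 3.8 = 6.8 kcal/mol.
Cl at 180° (staggered): Br–CH2Cl gauche, Et–Cl gauche, Et–CH2Cl gauche; 1.0 + 1.0 + 1.0 = 3.0 kcal/mol.
Cl at 240° (eclipsed): Br–CH2Cl eclipsed, H–H eclipsed, Et–Cl eclipsed; 3.4 + 0.9 + 2.6 = 6.9 kcal/mol.
Cl at 300° (staggered): Br–Cl gauche, Br–CH2Cl gauche, Et–Cl gauche; 0.7 + 1.0 + 1.0 = 2.7 kcal/mol.
Max at 240° (6.9 kcal/mol), min at 60° (1.7 kcal/mol); barrier = 5.2 kcal/mol.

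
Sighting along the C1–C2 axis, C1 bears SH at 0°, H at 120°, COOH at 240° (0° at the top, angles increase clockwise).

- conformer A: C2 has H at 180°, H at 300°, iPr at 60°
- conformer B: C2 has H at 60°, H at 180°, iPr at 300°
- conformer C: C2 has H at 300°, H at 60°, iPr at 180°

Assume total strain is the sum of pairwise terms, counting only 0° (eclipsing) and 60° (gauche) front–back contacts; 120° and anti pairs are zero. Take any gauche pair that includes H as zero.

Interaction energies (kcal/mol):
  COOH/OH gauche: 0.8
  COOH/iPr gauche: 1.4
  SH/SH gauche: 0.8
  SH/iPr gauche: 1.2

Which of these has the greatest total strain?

B

A (staggered): SH–iPr gauche; 1.2 = 1.2 kcal/mol.
B (staggered): SH–iPr gauche, COOH–iPr gauche; 1.2 + 1.4 = 2.6 kcal/mol.
C (staggered): COOH–iPr gauche; 1.4 = 1.4 kcal/mol.
B has the highest total (2.6 kcal/mol).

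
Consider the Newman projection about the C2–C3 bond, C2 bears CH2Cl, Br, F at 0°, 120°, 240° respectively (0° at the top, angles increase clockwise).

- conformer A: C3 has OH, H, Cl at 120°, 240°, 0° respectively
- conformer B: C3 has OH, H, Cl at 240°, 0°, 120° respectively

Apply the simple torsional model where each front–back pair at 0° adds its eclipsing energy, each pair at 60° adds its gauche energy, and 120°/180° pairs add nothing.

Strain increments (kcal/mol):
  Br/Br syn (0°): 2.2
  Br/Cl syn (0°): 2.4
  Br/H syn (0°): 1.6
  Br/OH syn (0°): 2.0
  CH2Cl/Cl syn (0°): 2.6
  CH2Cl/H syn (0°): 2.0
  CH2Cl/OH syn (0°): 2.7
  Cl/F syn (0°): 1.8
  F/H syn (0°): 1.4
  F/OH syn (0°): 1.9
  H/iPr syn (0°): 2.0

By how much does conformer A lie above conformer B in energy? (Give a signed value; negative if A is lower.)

-0.3 kcal/mol

A (eclipsed): CH2Cl–Cl eclipsed, Br–OH eclipsed, F–H eclipsed; 2.6 + 2.0 + 1.4 = 6.0 kcal/mol.
B (eclipsed): CH2Cl–H eclipsed, Br–Cl eclipsed, F–OH eclipsed; 2.0 + 2.4 + 1.9 = 6.3 kcal/mol.
E(A) − E(B) = 6.0 − 6.3 = -0.3 kcal/mol.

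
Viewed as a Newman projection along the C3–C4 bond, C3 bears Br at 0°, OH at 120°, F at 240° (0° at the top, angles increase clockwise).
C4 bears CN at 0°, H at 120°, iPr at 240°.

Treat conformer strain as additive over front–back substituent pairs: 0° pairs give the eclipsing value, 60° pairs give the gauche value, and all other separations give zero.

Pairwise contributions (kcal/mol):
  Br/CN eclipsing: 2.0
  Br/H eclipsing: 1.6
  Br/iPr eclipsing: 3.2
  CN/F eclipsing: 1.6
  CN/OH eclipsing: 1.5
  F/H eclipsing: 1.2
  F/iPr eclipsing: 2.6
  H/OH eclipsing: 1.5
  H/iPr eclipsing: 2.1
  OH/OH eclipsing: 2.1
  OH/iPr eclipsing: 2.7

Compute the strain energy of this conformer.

This conformer is eclipsed. Br at 0° is eclipsed with CN at 0° (2.0); OH at 120° is eclipsed with H at 120° (1.5); F at 240° is eclipsed with iPr at 240° (2.6). Total 6.1 kcal/mol.

6.1 kcal/mol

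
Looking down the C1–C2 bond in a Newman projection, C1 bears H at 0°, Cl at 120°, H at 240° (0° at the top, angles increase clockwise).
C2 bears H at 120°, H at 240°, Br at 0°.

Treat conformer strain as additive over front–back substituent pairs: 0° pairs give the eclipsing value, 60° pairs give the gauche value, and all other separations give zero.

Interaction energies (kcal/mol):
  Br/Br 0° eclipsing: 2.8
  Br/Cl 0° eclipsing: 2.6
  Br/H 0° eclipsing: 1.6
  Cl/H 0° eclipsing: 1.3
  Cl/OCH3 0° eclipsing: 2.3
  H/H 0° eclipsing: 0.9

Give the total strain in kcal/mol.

3.8 kcal/mol

This conformer (eclipsed): H(0°)/Br(0°) eclipsed 1.6; Cl(120°)/H(120°) eclipsed 1.3; H(240°)/H(240°) eclipsed 0.9 → 3.8 kcal/mol.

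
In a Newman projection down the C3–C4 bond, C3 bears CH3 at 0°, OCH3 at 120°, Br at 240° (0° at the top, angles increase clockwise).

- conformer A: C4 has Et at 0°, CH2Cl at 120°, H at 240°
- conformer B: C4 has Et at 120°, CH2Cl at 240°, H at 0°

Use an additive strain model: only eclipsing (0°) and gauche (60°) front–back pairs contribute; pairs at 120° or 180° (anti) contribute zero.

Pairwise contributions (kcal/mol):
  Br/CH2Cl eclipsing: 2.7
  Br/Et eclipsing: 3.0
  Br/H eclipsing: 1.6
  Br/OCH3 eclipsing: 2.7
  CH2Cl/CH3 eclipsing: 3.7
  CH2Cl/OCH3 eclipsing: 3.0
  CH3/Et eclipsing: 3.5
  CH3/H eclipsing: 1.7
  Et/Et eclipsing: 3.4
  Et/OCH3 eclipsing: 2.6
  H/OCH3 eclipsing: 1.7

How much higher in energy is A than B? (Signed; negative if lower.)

+1.1 kcal/mol

A (eclipsed): CH3–Et eclipsed, OCH3–CH2Cl eclipsed, Br–H eclipsed; 3.5 + 3.0 + 1.6 = 8.1 kcal/mol.
B (eclipsed): CH3–H eclipsed, OCH3–Et eclipsed, Br–CH2Cl eclipsed; 1.7 + 2.6 + 2.7 = 7.0 kcal/mol.
E(A) − E(B) = 8.1 − 7.0 = +1.1 kcal/mol.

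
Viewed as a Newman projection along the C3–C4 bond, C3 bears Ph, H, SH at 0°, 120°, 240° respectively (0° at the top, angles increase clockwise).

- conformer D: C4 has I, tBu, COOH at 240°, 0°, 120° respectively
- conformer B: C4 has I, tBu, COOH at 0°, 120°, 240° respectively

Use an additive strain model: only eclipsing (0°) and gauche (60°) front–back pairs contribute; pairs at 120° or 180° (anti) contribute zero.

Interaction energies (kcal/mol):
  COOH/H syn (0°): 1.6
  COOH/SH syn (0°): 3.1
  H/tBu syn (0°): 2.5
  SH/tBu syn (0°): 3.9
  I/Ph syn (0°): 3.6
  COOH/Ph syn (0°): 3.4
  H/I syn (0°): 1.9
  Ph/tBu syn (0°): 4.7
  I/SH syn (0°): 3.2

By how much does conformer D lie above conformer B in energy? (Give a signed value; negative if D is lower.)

+0.3 kcal/mol

D (eclipsed): Ph–tBu eclipsed, H–COOH eclipsed, SH–I eclipsed; 4.7 + 1.6 + 3.2 = 9.5 kcal/mol.
B (eclipsed): Ph–I eclipsed, H–tBu eclipsed, SH–COOH eclipsed; 3.6 + 2.5 + 3.1 = 9.2 kcal/mol.
E(D) − E(B) = 9.5 − 9.2 = +0.3 kcal/mol.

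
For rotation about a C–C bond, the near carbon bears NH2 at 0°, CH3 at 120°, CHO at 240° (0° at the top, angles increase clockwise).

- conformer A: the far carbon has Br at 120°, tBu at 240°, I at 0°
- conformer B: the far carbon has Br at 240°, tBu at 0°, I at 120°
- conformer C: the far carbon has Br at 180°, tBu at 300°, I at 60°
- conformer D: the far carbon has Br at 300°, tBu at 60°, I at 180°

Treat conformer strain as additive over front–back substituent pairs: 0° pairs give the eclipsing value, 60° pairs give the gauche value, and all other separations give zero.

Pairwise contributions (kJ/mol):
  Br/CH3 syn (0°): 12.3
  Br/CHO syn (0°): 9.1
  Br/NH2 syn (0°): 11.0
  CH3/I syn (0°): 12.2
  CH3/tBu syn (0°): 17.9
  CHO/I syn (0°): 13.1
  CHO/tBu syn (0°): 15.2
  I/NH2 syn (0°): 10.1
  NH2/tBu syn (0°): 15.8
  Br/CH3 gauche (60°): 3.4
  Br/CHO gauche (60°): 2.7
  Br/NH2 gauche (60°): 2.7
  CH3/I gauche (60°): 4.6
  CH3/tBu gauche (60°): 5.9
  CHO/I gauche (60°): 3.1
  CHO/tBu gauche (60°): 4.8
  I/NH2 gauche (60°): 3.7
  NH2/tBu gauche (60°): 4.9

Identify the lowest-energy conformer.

A (eclipsed): NH2–I eclipsed, CH3–Br eclipsed, CHO–tBu eclipsed; 10.1 + 12.3 + 15.2 = 37.6 kJ/mol.
B (eclipsed): NH2–tBu eclipsed, CH3–I eclipsed, CHO–Br eclipsed; 15.8 + 12.2 + 9.1 = 37.1 kJ/mol.
C (staggered): NH2–tBu gauche, NH2–I gauche, CH3–Br gauche, CH3–I gauche, CHO–Br gauche, CHO–tBu gauche; 4.9 + 3.7 + 3.4 + 4.6 + 2.7 + 4.8 = 24.1 kJ/mol.
D (staggered): NH2–Br gauche, NH2–tBu gauche, CH3–tBu gauche, CH3–I gauche, CHO–Br gauche, CHO–I gauche; 2.7 + 4.9 + 5.9 + 4.6 + 2.7 + 3.1 = 23.9 kJ/mol.
D has the lowest total (23.9 kJ/mol).

D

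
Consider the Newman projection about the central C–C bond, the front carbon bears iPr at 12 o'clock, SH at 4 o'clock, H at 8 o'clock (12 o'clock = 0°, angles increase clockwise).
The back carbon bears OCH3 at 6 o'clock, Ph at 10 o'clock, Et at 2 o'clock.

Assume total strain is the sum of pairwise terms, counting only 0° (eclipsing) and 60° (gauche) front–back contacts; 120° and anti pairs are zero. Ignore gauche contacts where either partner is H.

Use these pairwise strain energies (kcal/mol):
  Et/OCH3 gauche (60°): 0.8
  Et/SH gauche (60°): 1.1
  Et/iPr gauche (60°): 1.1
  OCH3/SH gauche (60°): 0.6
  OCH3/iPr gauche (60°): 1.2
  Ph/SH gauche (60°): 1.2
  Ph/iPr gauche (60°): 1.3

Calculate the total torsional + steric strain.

This conformer (staggered): iPr–Ph gauche, iPr–Et gauche, SH–OCH3 gauche, SH–Et gauche; 1.3 + 1.1 + 0.6 + 1.1 = 4.1 kcal/mol.

4.1 kcal/mol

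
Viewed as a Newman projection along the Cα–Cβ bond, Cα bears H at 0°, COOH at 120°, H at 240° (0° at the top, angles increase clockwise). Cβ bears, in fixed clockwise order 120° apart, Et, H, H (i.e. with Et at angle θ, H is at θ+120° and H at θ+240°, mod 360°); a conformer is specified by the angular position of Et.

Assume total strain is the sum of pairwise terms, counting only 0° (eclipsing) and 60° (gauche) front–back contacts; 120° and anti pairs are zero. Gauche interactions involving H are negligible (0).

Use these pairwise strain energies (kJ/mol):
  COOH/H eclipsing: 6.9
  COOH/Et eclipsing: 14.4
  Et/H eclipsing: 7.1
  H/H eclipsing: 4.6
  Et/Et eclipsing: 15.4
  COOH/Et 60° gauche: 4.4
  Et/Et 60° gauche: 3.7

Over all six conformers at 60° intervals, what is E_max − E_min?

Et at 0° (eclipsed): H(0°)/Et(0°) eclipsed 7.1; COOH(120°)/H(120°) eclipsed 6.9; H(240°)/H(240°) eclipsed 4.6 → 18.6 kJ/mol.
Et at 60° (staggered): COOH(120°)/Et(60°) gauche 4.4 → 4.4 kJ/mol.
Et at 120° (eclipsed): H(0°)/H(0°) eclipsed 4.6; COOH(120°)/Et(120°) eclipsed 14.4; H(240°)/H(240°) eclipsed 4.6 → 23.6 kJ/mol.
Et at 180° (staggered): COOH(120°)/Et(180°) gauche 4.4 → 4.4 kJ/mol.
Et at 240° (eclipsed): H(0°)/H(0°) eclipsed 4.6; COOH(120°)/H(120°) eclipsed 6.9; H(240°)/Et(240°) eclipsed 7.1 → 18.6 kJ/mol.
Et at 300° (staggered): no non-H gauche contacts → 0.0 kJ/mol.
Max at 120° (23.6 kJ/mol), min at 300° (0.0 kJ/mol); barrier = 23.6 kJ/mol.

23.6 kJ/mol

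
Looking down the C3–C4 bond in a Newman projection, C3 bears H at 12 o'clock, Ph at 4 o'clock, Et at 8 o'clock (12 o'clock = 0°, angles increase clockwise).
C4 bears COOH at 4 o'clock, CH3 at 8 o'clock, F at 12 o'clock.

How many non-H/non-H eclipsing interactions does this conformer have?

Non-H eclipsing pairs: Ph(120°)/COOH(120°); Et(240°)/CH3(240°) — 2 interactions.

2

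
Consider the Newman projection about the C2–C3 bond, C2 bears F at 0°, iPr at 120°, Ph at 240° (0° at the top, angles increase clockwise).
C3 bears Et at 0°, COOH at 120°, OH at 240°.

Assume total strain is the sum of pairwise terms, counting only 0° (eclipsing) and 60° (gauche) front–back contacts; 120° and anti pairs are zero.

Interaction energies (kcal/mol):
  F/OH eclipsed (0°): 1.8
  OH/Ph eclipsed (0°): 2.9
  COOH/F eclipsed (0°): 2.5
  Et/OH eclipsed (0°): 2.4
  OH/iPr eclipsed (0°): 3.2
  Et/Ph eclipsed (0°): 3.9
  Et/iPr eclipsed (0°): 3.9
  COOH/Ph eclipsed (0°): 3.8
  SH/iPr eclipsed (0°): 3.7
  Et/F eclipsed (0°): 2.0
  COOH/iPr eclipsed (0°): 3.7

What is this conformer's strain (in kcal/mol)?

This conformer (eclipsed): F(0°)/Et(0°) eclipsed 2.0; iPr(120°)/COOH(120°) eclipsed 3.7; Ph(240°)/OH(240°) eclipsed 2.9 → 8.6 kcal/mol.

8.6 kcal/mol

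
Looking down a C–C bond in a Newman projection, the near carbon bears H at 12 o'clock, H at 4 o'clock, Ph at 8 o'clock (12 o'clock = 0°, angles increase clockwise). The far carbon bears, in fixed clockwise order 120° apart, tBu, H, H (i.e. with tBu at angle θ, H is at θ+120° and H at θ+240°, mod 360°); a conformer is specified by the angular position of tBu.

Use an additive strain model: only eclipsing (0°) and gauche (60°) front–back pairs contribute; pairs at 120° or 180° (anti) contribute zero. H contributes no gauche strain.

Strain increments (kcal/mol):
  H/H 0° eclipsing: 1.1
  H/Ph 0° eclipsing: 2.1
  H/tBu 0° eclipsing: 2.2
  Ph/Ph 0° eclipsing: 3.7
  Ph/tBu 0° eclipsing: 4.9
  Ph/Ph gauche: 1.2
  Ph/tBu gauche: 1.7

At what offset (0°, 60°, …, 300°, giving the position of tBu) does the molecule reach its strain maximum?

tBu at 0° is eclipsed. H at 0° is eclipsed with tBu at 0° (2.2); H at 120° is eclipsed with H at 120° (1.1); Ph at 240° is eclipsed with H at 240° (2.1). Total 5.4 kcal/mol.
tBu at 60° (staggered): no non-H gauche contacts → 0.0 kcal/mol.
tBu at 120° is eclipsed. H at 0° is eclipsed with H at 0° (1.1); H at 120° is eclipsed with tBu at 120° (2.2); Ph at 240° is eclipsed with H at 240° (2.1). Total 5.4 kcal/mol.
tBu at 180° is staggered. Ph at 240° is gauche with tBu at 180° (1.7). Total 1.7 kcal/mol.
tBu at 240° is eclipsed. H at 0° is eclipsed with H at 0° (1.1); H at 120° is eclipsed with H at 120° (1.1); Ph at 240° is eclipsed with tBu at 240° (4.9). Total 7.1 kcal/mol.
tBu at 300° is staggered. Ph at 240° is gauche with tBu at 300° (1.7). Total 1.7 kcal/mol.
The maximum (7.1 kcal/mol) occurs with tBu at 240°.

240°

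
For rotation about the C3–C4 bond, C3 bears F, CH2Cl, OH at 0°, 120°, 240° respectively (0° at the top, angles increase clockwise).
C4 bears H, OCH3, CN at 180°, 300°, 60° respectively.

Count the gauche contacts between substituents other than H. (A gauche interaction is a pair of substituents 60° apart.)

4

Non-H gauche pairs: F(0°)/OCH3(300°); F(0°)/CN(60°); CH2Cl(120°)/CN(60°); OH(240°)/OCH3(300°) — 4 interactions.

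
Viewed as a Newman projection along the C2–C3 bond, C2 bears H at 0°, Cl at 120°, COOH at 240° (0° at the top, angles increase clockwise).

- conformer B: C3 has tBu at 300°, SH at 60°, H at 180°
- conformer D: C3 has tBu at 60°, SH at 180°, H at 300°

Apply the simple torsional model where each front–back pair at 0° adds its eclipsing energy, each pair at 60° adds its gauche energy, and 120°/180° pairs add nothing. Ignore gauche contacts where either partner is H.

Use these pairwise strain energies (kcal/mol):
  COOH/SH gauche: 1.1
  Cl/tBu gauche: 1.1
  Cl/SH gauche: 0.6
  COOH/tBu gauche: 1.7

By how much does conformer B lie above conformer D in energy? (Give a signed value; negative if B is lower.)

B (staggered): Cl(120°)/SH(60°) gauche 0.6; COOH(240°)/tBu(300°) gauche 1.7 → 2.3 kcal/mol.
D (staggered): Cl(120°)/tBu(60°) gauche 1.1; Cl(120°)/SH(180°) gauche 0.6; COOH(240°)/SH(180°) gauche 1.1 → 2.8 kcal/mol.
E(B) − E(D) = 2.3 − 2.8 = -0.5 kcal/mol.

-0.5 kcal/mol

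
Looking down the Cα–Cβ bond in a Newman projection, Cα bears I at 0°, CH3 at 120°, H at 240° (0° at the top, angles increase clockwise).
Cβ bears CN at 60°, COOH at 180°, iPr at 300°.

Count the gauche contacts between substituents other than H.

4

Non-H gauche pairs: I(0°)/CN(60°); I(0°)/iPr(300°); CH3(120°)/CN(60°); CH3(120°)/COOH(180°) — 4 interactions.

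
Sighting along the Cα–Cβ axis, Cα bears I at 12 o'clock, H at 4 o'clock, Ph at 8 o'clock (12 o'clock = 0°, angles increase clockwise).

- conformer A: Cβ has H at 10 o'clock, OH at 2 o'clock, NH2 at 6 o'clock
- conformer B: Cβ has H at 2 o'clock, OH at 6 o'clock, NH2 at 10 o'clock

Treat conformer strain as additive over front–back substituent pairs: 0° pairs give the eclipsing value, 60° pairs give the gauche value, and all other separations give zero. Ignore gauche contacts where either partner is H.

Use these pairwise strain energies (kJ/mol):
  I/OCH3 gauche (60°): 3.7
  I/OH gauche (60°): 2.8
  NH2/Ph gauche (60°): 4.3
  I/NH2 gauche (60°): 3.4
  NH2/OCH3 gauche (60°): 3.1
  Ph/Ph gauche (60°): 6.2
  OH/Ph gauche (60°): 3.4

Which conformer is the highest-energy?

B

A (staggered): I(0°)/OH(60°) gauche 2.8; Ph(240°)/NH2(180°) gauche 4.3 → 7.1 kJ/mol.
B (staggered): I(0°)/NH2(300°) gauche 3.4; Ph(240°)/OH(180°) gauche 3.4; Ph(240°)/NH2(300°) gauche 4.3 → 11.1 kJ/mol.
B has the highest total (11.1 kJ/mol).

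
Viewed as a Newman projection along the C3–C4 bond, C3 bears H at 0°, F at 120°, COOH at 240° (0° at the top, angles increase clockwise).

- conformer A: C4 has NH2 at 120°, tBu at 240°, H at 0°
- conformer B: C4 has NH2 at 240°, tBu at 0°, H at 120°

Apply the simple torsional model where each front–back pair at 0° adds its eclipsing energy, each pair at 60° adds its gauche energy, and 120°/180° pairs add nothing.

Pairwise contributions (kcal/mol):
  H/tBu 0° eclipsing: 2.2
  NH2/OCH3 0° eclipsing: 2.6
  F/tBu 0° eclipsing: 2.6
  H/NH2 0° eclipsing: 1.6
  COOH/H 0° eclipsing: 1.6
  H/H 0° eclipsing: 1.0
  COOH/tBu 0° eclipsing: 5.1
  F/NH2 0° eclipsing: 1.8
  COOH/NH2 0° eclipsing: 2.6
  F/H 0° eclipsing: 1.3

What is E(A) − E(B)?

A (eclipsed): H–H eclipsed, F–NH2 eclipsed, COOH–tBu eclipsed; 1.0 + 1.8 + 5.1 = 7.9 kcal/mol.
B (eclipsed): H–tBu eclipsed, F–H eclipsed, COOH–NH2 eclipsed; 2.2 + 1.3 + 2.6 = 6.1 kcal/mol.
E(A) − E(B) = 7.9 − 6.1 = +1.8 kcal/mol.

+1.8 kcal/mol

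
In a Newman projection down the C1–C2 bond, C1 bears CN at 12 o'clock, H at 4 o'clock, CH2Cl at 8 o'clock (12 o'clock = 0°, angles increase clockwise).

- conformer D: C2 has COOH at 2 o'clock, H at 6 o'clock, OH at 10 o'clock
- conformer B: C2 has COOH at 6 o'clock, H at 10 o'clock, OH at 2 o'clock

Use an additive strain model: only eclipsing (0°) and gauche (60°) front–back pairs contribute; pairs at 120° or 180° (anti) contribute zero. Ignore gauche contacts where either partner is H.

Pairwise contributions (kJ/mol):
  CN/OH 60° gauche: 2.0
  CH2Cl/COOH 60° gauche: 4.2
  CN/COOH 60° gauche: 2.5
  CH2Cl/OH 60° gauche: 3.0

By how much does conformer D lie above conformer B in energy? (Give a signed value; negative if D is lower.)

D (staggered): CN(0°)/COOH(60°) gauche 2.5; CN(0°)/OH(300°) gauche 2.0; CH2Cl(240°)/OH(300°) gauche 3.0 → 7.5 kJ/mol.
B (staggered): CN(0°)/OH(60°) gauche 2.0; CH2Cl(240°)/COOH(180°) gauche 4.2 → 6.2 kJ/mol.
E(D) − E(B) = 7.5 − 6.2 = +1.3 kJ/mol.

+1.3 kJ/mol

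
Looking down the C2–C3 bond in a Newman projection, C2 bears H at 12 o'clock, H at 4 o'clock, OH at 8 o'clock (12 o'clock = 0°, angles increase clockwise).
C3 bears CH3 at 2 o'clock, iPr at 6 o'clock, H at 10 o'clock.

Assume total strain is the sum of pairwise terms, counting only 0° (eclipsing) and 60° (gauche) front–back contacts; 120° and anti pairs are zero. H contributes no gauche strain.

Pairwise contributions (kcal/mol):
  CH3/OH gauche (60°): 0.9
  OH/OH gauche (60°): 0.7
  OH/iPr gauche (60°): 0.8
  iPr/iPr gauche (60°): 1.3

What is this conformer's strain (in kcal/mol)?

0.8 kcal/mol

This conformer (staggered): OH–iPr gauche; 0.8 = 0.8 kcal/mol.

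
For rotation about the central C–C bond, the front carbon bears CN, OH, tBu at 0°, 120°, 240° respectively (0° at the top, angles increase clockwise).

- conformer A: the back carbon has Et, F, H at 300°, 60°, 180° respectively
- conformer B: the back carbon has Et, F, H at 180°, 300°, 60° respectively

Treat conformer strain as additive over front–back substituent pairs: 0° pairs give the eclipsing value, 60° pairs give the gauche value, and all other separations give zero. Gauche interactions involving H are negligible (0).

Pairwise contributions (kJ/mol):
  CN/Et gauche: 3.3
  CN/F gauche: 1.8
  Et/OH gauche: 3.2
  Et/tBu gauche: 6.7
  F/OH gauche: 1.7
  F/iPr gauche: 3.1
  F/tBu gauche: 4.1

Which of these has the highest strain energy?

A (staggered): CN(0°)/Et(300°) gauche 3.3; CN(0°)/F(60°) gauche 1.8; OH(120°)/F(60°) gauche 1.7; tBu(240°)/Et(300°) gauche 6.7 → 13.5 kJ/mol.
B (staggered): CN(0°)/F(300°) gauche 1.8; OH(120°)/Et(180°) gauche 3.2; tBu(240°)/Et(180°) gauche 6.7; tBu(240°)/F(300°) gauche 4.1 → 15.8 kJ/mol.
B has the highest total (15.8 kJ/mol).

B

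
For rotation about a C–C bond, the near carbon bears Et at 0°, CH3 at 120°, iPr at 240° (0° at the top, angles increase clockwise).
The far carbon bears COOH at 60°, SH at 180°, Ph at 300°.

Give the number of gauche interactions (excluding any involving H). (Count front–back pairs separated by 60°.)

6

Non-H gauche pairs: Et(0°)/COOH(60°); Et(0°)/Ph(300°); CH3(120°)/COOH(60°); CH3(120°)/SH(180°); iPr(240°)/SH(180°); iPr(240°)/Ph(300°) — 6 interactions.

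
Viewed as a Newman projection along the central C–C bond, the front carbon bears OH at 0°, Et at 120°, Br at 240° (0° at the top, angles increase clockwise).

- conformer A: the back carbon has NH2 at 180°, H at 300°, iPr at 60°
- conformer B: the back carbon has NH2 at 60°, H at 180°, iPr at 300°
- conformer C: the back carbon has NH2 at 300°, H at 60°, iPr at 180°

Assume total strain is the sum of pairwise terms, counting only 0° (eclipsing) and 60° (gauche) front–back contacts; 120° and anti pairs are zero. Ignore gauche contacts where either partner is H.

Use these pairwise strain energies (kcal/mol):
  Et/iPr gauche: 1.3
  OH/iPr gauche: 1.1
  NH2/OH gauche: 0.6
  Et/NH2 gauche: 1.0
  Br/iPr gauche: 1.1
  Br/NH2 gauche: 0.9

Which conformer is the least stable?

A (staggered): OH–iPr gauche, Et–NH2 gauche, Et–iPr gauche, Br–NH2 gauche; 1.1 + 1.0 + 1.3 + 0.9 = 4.3 kcal/mol.
B (staggered): OH–NH2 gauche, OH–iPr gauche, Et–NH2 gauche, Br–iPr gauche; 0.6 + 1.1 + 1.0 + 1.1 = 3.8 kcal/mol.
C (staggered): OH–NH2 gauche, Et–iPr gauche, Br–NH2 gauche, Br–iPr gauche; 0.6 + 1.3 + 0.9 + 1.1 = 3.9 kcal/mol.
A has the highest total (4.3 kcal/mol).

A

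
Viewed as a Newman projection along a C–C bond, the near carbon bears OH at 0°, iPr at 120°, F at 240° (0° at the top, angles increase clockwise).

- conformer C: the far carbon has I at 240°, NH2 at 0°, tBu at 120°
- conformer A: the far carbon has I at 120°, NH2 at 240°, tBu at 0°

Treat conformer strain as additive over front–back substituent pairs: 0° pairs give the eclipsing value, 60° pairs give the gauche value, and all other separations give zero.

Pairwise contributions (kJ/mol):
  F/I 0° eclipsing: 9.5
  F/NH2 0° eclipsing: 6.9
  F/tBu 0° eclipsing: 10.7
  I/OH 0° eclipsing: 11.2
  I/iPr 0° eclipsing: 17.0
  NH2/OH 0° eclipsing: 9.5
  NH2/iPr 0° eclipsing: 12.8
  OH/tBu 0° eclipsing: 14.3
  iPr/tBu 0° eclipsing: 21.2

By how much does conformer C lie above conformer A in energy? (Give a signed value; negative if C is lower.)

C (eclipsed): OH–NH2 eclipsed, iPr–tBu eclipsed, F–I eclipsed; 9.5 + 21.2 + 9.5 = 40.2 kJ/mol.
A (eclipsed): OH–tBu eclipsed, iPr–I eclipsed, F–NH2 eclipsed; 14.3 + 17.0 + 6.9 = 38.2 kJ/mol.
E(C) − E(A) = 40.2 − 38.2 = +2.0 kJ/mol.

+2.0 kJ/mol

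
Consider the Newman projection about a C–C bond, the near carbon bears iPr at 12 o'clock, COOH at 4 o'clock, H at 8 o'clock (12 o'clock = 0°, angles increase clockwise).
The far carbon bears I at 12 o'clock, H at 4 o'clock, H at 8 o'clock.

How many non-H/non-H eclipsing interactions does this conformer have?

Non-H eclipsing pairs: iPr(0°)/I(0°) — 1 interaction.

1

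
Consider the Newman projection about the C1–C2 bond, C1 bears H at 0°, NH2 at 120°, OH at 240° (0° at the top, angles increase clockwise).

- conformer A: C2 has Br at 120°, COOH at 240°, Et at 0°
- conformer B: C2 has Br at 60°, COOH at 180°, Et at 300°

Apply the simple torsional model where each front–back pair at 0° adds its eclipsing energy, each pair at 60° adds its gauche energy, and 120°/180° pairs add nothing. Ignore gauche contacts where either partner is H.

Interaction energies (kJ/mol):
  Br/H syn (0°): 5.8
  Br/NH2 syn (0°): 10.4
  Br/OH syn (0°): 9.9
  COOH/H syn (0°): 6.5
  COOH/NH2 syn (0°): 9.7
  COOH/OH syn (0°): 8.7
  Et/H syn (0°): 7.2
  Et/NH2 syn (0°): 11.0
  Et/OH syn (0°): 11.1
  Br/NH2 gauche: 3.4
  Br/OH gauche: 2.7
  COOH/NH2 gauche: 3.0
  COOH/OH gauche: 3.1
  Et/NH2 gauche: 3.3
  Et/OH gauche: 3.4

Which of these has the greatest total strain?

A (eclipsed): H–Et eclipsed, NH2–Br eclipsed, OH–COOH eclipsed; 7.2 + 10.4 + 8.7 = 26.3 kJ/mol.
B (staggered): NH2–Br gauche, NH2–COOH gauche, OH–COOH gauche, OH–Et gauche; 3.4 + 3.0 + 3.1 + 3.4 = 12.9 kJ/mol.
A has the highest total (26.3 kJ/mol).

A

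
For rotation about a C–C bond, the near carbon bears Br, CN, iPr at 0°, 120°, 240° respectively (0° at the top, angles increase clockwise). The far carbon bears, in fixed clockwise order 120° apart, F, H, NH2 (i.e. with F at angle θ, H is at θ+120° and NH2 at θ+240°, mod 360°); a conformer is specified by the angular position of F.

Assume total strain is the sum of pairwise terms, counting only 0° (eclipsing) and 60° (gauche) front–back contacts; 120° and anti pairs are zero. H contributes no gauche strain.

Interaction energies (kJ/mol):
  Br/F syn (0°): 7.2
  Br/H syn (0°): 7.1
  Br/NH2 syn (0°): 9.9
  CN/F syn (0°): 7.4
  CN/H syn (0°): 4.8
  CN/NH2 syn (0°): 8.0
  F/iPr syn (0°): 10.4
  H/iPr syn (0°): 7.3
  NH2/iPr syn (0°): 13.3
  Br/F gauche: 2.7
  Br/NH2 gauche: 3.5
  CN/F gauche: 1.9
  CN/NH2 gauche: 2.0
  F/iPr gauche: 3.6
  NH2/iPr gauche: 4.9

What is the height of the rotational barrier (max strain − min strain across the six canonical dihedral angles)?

14.5 kJ/mol

F at 0° (eclipsed): Br–F eclipsed, CN–H eclipsed, iPr–NH2 eclipsed; 7.2 + 4.8 + 13.3 = 25.3 kJ/mol.
F at 60° (staggered): Br–F gauche, Br–NH2 gauche, CN–F gauche, iPr–NH2 gauche; 2.7 + 3.5 + 1.9 + 4.9 = 13.0 kJ/mol.
F at 120° (eclipsed): Br–NH2 eclipsed, CN–F eclipsed, iPr–H eclipsed; 9.9 + 7.4 + 7.3 = 24.6 kJ/mol.
F at 180° (staggered): Br–NH2 gauche, CN–F gauche, CN–NH2 gauche, iPr–F gauche; 3.5 + 1.9 + 2.0 + 3.6 = 11.0 kJ/mol.
F at 240° (eclipsed): Br–H eclipsed, CN–NH2 eclipsed, iPr–F eclipsed; 7.1 + 8.0 + 10.4 = 25.5 kJ/mol.
F at 300° (staggered): Br–F gauche, CN–NH2 gauche, iPr–F gauche, iPr–NH2 gauche; 2.7 + 2.0 + 3.6 + 4.9 = 13.2 kJ/mol.
Max at 240° (25.5 kJ/mol), min at 180° (11.0 kJ/mol); barrier = 14.5 kJ/mol.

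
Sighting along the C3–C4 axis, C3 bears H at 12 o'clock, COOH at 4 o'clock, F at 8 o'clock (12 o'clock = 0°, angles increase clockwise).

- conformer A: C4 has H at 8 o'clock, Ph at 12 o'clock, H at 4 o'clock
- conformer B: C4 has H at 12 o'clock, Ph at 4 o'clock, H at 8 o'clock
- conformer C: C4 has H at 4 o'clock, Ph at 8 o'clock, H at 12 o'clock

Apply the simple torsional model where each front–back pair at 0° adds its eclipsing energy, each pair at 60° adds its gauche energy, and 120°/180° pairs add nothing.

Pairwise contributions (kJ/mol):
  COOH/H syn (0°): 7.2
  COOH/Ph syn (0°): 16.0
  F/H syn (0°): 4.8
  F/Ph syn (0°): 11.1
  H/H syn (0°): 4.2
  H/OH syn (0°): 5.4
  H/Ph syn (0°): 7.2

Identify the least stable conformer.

A (eclipsed): H(0°)/Ph(0°) eclipsed 7.2; COOH(120°)/H(120°) eclipsed 7.2; F(240°)/H(240°) eclipsed 4.8 → 19.2 kJ/mol.
B (eclipsed): H(0°)/H(0°) eclipsed 4.2; COOH(120°)/Ph(120°) eclipsed 16.0; F(240°)/H(240°) eclipsed 4.8 → 25.0 kJ/mol.
C (eclipsed): H(0°)/H(0°) eclipsed 4.2; COOH(120°)/H(120°) eclipsed 7.2; F(240°)/Ph(240°) eclipsed 11.1 → 22.5 kJ/mol.
B has the highest total (25.0 kJ/mol).

B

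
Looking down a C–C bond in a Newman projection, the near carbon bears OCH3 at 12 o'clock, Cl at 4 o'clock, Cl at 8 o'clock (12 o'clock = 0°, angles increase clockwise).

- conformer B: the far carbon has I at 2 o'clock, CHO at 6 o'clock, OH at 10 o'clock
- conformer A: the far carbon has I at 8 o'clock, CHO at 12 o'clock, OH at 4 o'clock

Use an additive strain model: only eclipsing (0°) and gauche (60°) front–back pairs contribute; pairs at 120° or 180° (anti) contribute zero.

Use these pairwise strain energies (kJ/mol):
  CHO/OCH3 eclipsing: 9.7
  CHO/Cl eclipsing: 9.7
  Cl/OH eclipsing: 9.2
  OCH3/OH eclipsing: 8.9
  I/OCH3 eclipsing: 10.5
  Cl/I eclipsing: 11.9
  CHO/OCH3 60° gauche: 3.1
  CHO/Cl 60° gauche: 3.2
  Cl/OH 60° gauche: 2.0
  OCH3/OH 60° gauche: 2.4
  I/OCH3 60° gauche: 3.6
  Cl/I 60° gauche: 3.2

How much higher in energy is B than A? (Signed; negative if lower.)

B (staggered): OCH3–I gauche, OCH3–OH gauche, Cl–I gauche, Cl–CHO gauche, Cl–CHO gauche, Cl–OH gauche; 3.6 + 2.4 + 3.2 + 3.2 + 3.2 + 2.0 = 17.6 kJ/mol.
A (eclipsed): OCH3–CHO eclipsed, Cl–OH eclipsed, Cl–I eclipsed; 9.7 + 9.2 + 11.9 = 30.8 kJ/mol.
E(B) − E(A) = 17.6 − 30.8 = -13.2 kJ/mol.

-13.2 kJ/mol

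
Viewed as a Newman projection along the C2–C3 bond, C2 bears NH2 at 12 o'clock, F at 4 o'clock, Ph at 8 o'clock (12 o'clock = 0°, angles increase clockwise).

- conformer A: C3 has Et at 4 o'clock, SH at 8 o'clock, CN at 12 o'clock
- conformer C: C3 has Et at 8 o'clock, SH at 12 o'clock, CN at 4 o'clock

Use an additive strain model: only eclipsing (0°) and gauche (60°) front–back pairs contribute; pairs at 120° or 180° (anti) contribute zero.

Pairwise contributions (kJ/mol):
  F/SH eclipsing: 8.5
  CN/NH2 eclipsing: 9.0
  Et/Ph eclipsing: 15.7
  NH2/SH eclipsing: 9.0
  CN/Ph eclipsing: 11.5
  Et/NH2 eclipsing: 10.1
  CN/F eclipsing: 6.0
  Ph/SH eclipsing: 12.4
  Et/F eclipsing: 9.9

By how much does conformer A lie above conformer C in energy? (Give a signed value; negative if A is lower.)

A is eclipsed. NH2 at 0° is eclipsed with CN at 0° (9.0); F at 120° is eclipsed with Et at 120° (9.9); Ph at 240° is eclipsed with SH at 240° (12.4). Total 31.3 kJ/mol.
C is eclipsed. NH2 at 0° is eclipsed with SH at 0° (9.0); F at 120° is eclipsed with CN at 120° (6.0); Ph at 240° is eclipsed with Et at 240° (15.7). Total 30.7 kJ/mol.
E(A) − E(C) = 31.3 − 30.7 = +0.6 kJ/mol.

+0.6 kJ/mol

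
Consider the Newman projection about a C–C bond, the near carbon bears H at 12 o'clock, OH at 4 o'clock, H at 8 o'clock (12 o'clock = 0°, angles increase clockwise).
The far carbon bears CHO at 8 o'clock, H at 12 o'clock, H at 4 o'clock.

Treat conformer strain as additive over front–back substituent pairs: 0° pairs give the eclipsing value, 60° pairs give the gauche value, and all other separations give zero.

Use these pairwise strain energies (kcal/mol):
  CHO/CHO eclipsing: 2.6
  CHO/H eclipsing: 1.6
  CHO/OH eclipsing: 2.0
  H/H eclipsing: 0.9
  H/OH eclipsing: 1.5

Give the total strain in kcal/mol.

This conformer (eclipsed): H–H eclipsed, OH–H eclipsed, H–CHO eclipsed; 0.9 + 1.5 + 1.6 = 4.0 kcal/mol.

4.0 kcal/mol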